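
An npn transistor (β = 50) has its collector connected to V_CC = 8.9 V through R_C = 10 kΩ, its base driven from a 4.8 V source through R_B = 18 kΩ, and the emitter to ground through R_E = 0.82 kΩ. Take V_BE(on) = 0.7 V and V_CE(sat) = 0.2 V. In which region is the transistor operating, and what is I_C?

saturation; I_C ≈ 0.79 mA

Assume active: I_B = (4.8 − 0.7)/(18 + 51×0.82) = 0.0685 mA, I_C = β·I_B = 3.43 mA.
Then V_CE = 8.9 − 3.43×10 − 3.5×0.82 = -28.2 V < 0.2 V — the active assumption fails.
Re-solve with V_CE = 0.2 V. KCL at the emitter: V_E/R_E = (V_BB−0.7−V_E)/R_B + (V_CC−0.2−V_E)/R_C, giving V_E = 0.798 V.
I_C = (V_CC − 0.2 − V_E)/R_C = (8.7 − 0.798)/10 = 0.79 mA.
Check: I_B = (4.1 − 0.798)/18 = 0.183 mA, and β·I_B = 9.17 mA > I_C, confirming saturation.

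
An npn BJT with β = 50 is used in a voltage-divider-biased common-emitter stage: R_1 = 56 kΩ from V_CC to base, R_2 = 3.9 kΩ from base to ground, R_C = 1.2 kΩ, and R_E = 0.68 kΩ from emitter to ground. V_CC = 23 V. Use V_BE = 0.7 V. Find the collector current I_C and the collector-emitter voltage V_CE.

I_C ≈ 1 mA, V_CE ≈ 21 V

Thevenize the base divider: V_Th = V_CC·R_2/(R_1+R_2) = 23×3.9/59.9 = 1.5 V, R_Th = R_1‖R_2 = 3.65 kΩ.
Base-emitter loop: V_Th = I_B·R_Th + V_BE + (β+1)I_B·R_E, so I_B = (1.5 − 0.7) / (3.65 + 51×0.68) = 0.0208 mA.
I_C = β·I_B = 50×0.0208 = 1.04 mA, and I_E = (β+1)I_B = 1.06 mA.
V_CE = V_CC − I_C·R_C − I_E·R_E = 23 − 1.04×1.2 − 1.06×0.68 = 21 V.
V_CE = 21 V > 0.2 V confirms active-region operation.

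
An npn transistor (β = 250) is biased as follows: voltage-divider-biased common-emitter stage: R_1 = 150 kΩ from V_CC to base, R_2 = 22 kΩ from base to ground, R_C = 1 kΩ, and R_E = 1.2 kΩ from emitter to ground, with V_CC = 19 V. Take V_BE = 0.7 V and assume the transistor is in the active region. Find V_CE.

V_CE ≈ 16 V

Thevenize the base divider: V_Th = V_CC·R_2/(R_1+R_2) = 19×22/172 = 2.43 V, R_Th = R_1‖R_2 = 19.2 kΩ.
Base-emitter loop: V_Th = I_B·R_Th + V_BE + (β+1)I_B·R_E, so I_B = (2.43 − 0.7) / (19.2 + 251×1.2) = 0.0054 mA.
I_C = β·I_B = 250×0.0054 = 1.35 mA, and I_E = (β+1)I_B = 1.36 mA.
V_CE = V_CC − I_C·R_C − I_E·R_E = 19 − 1.35×1 − 1.36×1.2 = 16 V.
V_CE = 16 V > 0.2 V confirms active-region operation.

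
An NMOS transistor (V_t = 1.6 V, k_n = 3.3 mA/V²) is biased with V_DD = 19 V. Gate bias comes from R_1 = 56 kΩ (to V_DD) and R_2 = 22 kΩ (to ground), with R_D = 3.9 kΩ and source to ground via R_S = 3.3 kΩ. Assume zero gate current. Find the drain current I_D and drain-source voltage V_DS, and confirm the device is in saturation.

V_G = V_DD·R_2/(R_1+R_2) = 19×22/78 = 5.36 V.
Assume saturation: I_D = (k_n/2)(V_GS − V_t)² with V_GS = V_G − I_D·R_S = 5.36 − 3.3·I_D.
Substituting gives 18·I_D² − 41.9·I_D + 23.3 = 0, with roots I_D = 0.914 or 1.42 mA.
The root I_D = 1.42 mA gives V_GS = 0.672 V ≤ V_t, so take I_D = 0.914 mA.
Then V_GS = 2.34 V and V_DS = V_DD − I_D(R_D+R_S) = 19 − 0.914×7.2 = 12.4 V.
Saturation requires V_DS ≥ V_GS − V_t = 0.744 V; 12.4 ≥ 0.744 ✓.

I_D ≈ 0.91 mA, V_DS ≈ 12 V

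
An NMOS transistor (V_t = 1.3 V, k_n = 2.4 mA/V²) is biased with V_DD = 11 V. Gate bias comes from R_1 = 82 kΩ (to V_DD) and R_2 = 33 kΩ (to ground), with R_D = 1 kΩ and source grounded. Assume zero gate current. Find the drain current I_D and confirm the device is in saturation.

I_D ≈ 4.1 mA

V_G = V_DD·R_2/(R_1+R_2) = 11×33/115 = 3.16 V. With the source grounded, V_GS = V_G = 3.16 V.
Assume saturation: I_D = (k_n/2)(V_GS − V_t)² = (2.4/2)×(3.16 − 1.3)² = 1.2×1.86² = 4.14 mA.
V_DS = V_DD − I_D·R_D = 11 − 4.14×1 = 6.86 V.
Saturation requires V_DS ≥ V_GS − V_t = 1.86 V; 6.86 ≥ 1.86 ✓.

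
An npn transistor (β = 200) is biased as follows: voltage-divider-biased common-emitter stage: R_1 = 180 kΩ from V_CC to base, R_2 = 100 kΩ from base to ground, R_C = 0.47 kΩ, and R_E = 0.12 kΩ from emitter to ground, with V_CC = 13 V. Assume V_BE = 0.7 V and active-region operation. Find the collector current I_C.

Thevenize the base divider: V_Th = V_CC·R_2/(R_1+R_2) = 13×100/280 = 4.64 V, R_Th = R_1‖R_2 = 64.3 kΩ.
Base-emitter loop: V_Th = I_B·R_Th + V_BE + (β+1)I_B·R_E, so I_B = (4.64 − 0.7) / (64.3 + 201×0.12) = 0.0446 mA.
I_C = β·I_B = 200×0.0446 = 8.92 mA, and I_E = (β+1)I_B = 8.96 mA.
V_CE = V_CC − I_C·R_C − I_E·R_E = 13 − 8.92×0.47 − 8.96×0.12 = 7.73 V.
V_CE = 7.73 V > 0.2 V confirms active-region operation.

I_C ≈ 8.9 mA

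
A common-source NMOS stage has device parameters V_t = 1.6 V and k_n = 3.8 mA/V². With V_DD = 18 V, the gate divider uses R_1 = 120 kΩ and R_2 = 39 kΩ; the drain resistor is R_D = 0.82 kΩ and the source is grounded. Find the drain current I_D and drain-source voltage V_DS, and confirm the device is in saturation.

I_D ≈ 15 mA, V_DS ≈ 5.7 V

V_G = V_DD·R_2/(R_1+R_2) = 18×39/159 = 4.42 V. With the source grounded, V_GS = V_G = 4.42 V.
Assume saturation: I_D = (k_n/2)(V_GS − V_t)² = (3.8/2)×(4.42 − 1.6)² = 1.9×2.82² = 15.1 mA.
V_DS = V_DD − I_D·R_D = 18 − 15.1×0.82 = 5.65 V.
Saturation requires V_DS ≥ V_GS − V_t = 2.82 V; 5.65 ≥ 2.82 ✓.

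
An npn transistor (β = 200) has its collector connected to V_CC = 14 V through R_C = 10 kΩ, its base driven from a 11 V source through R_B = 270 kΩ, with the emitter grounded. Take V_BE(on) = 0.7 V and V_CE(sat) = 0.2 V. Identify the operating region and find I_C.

Assume active: I_B = (11 − 0.7)/270 = 0.0381 mA, giving I_C = β·I_B = 7.63 mA.
But then V_CE = 14 − 7.63×10 = -62.3 V < V_CE(sat) = 0.2 V — impossible in the active region.
So the transistor is saturated. With V_CE = 0.2 V, I_C = (V_CC − 0.2)/R_C = 13.8/10 = 1.38 mA.
Check: β·I_B = 7.63 mA > I_C = 1.38 mA, confirming saturation.

saturation; I_C ≈ 1.4 mA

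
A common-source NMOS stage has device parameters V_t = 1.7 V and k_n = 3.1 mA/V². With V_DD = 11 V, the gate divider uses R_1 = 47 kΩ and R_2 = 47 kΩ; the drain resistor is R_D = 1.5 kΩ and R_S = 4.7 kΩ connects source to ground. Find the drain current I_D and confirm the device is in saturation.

V_G = V_DD·R_2/(R_1+R_2) = 11×47/94 = 5.5 V.
Assume saturation: I_D = (k_n/2)(V_GS − V_t)² with V_GS = V_G − I_D·R_S = 5.5 − 4.7·I_D.
Substituting gives 34.2·I_D² − 56.4·I_D + 22.4 = 0, with roots I_D = 0.669 or 0.977 mA.
The root I_D = 0.977 mA gives V_GS = 0.906 V ≤ V_t, so take I_D = 0.669 mA.
Then V_GS = 2.36 V and V_DS = V_DD − I_D(R_D+R_S) = 11 − 0.669×6.2 = 6.85 V.
Saturation requires V_DS ≥ V_GS − V_t = 0.657 V; 6.85 ≥ 0.657 ✓.

I_D ≈ 0.67 mA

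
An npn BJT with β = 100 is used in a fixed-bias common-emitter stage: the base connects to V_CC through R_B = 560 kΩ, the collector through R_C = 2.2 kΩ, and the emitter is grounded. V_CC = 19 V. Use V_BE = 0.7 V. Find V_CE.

V_CE ≈ 12 V

Base loop: V_CC = I_B·R_B + V_BE, so I_B = (19 − 0.7)/560 kΩ = 0.0327 mA.
In the active region I_C = β·I_B = 100 × 0.0327 = 3.27 mA.
Collector loop: V_CE = V_CC − I_C·R_C = 19 − 3.27×2.2 = 11.8 V.
Since V_CE = 11.8 V > V_CE(sat) ≈ 0.2 V, the transistor is in the active region as assumed.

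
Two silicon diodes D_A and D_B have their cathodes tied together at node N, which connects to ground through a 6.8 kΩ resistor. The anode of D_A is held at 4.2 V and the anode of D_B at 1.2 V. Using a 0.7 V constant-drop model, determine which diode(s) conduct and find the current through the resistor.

Only D_A conducts; I_R ≈ 0.51 mA

Assume both conduct. Then node N would need to be at both 4.2−0.7 = 3.5 V and 1.2−0.7 = 0.5 V, which is impossible.
Assume only D_A conducts: V_N = 4.2 − 0.7 = 3.5 V, so I_R = 3.5/6.8 = 0.515 mA.
Check D_B: its anode-to-cathode voltage is 1.2 − 3.5 = -2.3 V < 0.7 V, so it is off. The assumption is consistent.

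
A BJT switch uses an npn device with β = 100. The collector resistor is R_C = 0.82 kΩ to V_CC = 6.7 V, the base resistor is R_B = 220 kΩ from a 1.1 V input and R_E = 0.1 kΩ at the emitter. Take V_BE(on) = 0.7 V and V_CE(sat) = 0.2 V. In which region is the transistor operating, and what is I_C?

Assume active. Base-emitter loop: I_B = (V_BB − V_BE)/(R_B + (β+1)R_E) = (1.1 − 0.7)/(220 + 101×0.1) = 0.00174 mA.
I_C = β·I_B = 100×0.00174 = 0.174 mA.
V_CE = V_CC − I_C·R_C − I_E·R_E = 6.7 − 0.174×0.82 − 0.176×0.1 = 6.54 V > V_CE(sat), so the active-region assumption holds.

active; I_C ≈ 0.17 mA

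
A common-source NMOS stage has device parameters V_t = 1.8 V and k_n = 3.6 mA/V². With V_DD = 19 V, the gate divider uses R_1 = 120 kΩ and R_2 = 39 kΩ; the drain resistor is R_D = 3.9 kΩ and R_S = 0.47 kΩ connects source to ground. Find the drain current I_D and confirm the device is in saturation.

I_D ≈ 3.2 mA

V_G = V_DD·R_2/(R_1+R_2) = 19×39/159 = 4.66 V.
Assume saturation: I_D = (k_n/2)(V_GS − V_t)² with V_GS = V_G − I_D·R_S = 4.66 − 0.47·I_D.
Substituting gives 0.398·I_D² − 5.84·I_D + 14.7 = 0, with roots I_D = 3.23 or 11.5 mA.
The root I_D = 11.5 mA gives V_GS = -0.722 V ≤ V_t, so take I_D = 3.23 mA.
Then V_GS = 3.14 V and V_DS = V_DD − I_D(R_D+R_S) = 19 − 3.23×4.37 = 4.87 V.
Saturation requires V_DS ≥ V_GS − V_t = 1.34 V; 4.87 ≥ 1.34 ✓.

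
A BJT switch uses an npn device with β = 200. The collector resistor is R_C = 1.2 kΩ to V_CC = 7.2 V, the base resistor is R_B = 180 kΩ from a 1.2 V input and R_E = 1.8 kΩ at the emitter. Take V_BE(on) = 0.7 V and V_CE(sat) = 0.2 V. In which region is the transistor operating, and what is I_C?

Assume active. Base-emitter loop: I_B = (V_BB − V_BE)/(R_B + (β+1)R_E) = (1.2 − 0.7)/(180 + 201×1.8) = 0.000923 mA.
I_C = β·I_B = 200×0.000923 = 0.185 mA.
V_CE = V_CC − I_C·R_C − I_E·R_E = 7.2 − 0.185×1.2 − 0.185×1.8 = 6.64 V > V_CE(sat), so the active-region assumption holds.

active; I_C ≈ 0.18 mA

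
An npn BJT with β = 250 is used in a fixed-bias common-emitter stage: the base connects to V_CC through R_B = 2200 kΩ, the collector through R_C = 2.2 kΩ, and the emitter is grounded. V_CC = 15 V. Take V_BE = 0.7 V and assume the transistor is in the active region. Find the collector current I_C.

I_C ≈ 1.6 mA

Base loop: V_CC = I_B·R_B + V_BE, so I_B = (15 − 0.7)/2200 kΩ = 0.0065 mA.
In the active region I_C = β·I_B = 250 × 0.0065 = 1.63 mA.
Collector loop: V_CE = V_CC − I_C·R_C = 15 − 1.63×2.2 = 11.4 V.
Since V_CE = 11.4 V > V_CE(sat) ≈ 0.2 V, the transistor is in the active region as assumed.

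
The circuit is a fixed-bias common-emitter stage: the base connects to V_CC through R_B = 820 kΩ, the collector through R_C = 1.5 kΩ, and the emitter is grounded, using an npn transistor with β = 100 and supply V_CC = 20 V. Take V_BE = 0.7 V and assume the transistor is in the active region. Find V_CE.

V_CE ≈ 16 V

Base loop: V_CC = I_B·R_B + V_BE, so I_B = (20 − 0.7)/820 kΩ = 0.0235 mA.
In the active region I_C = β·I_B = 100 × 0.0235 = 2.35 mA.
Collector loop: V_CE = V_CC − I_C·R_C = 20 − 2.35×1.5 = 16.5 V.
Since V_CE = 16.5 V > V_CE(sat) ≈ 0.2 V, the transistor is in the active region as assumed.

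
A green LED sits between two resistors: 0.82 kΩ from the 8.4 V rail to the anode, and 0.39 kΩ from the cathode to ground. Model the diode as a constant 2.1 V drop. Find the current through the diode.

I ≈ 5.2 mA

The two resistors are in series with the diode, so KVL gives 8.4 = I·0.82 + 2.1 + I·0.39.
I = (8.4 − 2.1) / (0.82 + 0.39) kΩ = 6.3 / 1.21 = 5.21 mA.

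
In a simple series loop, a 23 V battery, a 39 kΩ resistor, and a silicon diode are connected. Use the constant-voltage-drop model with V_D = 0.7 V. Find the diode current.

I ≈ 0.57 mA

KVL around the loop: 23 = V_D + I·R = 0.7 + I × 39 kΩ.
So I = (23 − 0.7) / 39 kΩ = 22.3 / 39 = 0.572 mA.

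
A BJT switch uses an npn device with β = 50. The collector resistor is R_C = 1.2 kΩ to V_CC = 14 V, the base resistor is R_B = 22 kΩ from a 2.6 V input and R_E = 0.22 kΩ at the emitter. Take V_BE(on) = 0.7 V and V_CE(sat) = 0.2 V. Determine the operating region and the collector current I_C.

active; I_C ≈ 2.9 mA

Assume active. Base-emitter loop: I_B = (V_BB − V_BE)/(R_B + (β+1)R_E) = (2.6 − 0.7)/(22 + 51×0.22) = 0.0572 mA.
I_C = β·I_B = 50×0.0572 = 2.86 mA.
V_CE = V_CC − I_C·R_C − I_E·R_E = 14 − 2.86×1.2 − 2.92×0.22 = 9.93 V > V_CE(sat), so the active-region assumption holds.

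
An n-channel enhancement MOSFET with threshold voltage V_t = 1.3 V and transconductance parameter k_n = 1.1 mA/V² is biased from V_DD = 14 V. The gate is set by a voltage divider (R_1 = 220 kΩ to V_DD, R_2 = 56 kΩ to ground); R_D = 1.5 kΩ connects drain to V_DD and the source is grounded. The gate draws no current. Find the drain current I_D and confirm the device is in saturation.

V_G = V_DD·R_2/(R_1+R_2) = 14×56/276 = 2.84 V. With the source grounded, V_GS = V_G = 2.84 V.
Assume saturation: I_D = (k_n/2)(V_GS − V_t)² = (1.1/2)×(2.84 − 1.3)² = 0.55×1.54² = 1.31 mA.
V_DS = V_DD − I_D·R_D = 14 − 1.31×1.5 = 12 V.
Saturation requires V_DS ≥ V_GS − V_t = 1.54 V; 12 ≥ 1.54 ✓.

I_D ≈ 1.3 mA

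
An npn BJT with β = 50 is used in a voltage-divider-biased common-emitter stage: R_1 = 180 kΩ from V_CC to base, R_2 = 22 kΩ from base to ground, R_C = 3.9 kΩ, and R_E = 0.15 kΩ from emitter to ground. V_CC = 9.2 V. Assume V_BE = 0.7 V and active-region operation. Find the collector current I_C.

Thevenize the base divider: V_Th = V_CC·R_2/(R_1+R_2) = 9.2×22/202 = 1 V, R_Th = R_1‖R_2 = 19.6 kΩ.
Base-emitter loop: V_Th = I_B·R_Th + V_BE + (β+1)I_B·R_E, so I_B = (1 − 0.7) / (19.6 + 51×0.15) = 0.0111 mA.
I_C = β·I_B = 50×0.0111 = 0.554 mA, and I_E = (β+1)I_B = 0.565 mA.
V_CE = V_CC − I_C·R_C − I_E·R_E = 9.2 − 0.554×3.9 − 0.565×0.15 = 6.95 V.
V_CE = 6.95 V > 0.2 V confirms active-region operation.

I_C ≈ 0.55 mA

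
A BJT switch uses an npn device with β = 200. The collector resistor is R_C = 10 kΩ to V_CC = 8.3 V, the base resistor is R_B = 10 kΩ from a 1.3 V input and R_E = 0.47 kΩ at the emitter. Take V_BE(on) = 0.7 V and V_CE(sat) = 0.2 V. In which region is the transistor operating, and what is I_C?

Assume active: I_B = (1.3 − 0.7)/(10 + 201×0.47) = 0.00574 mA, I_C = β·I_B = 1.15 mA.
Then V_CE = 8.3 − 1.15×10 − 1.15×0.47 = -3.73 V < 0.2 V — the active assumption fails.
Re-solve with V_CE = 0.2 V. KCL at the emitter: V_E/R_E = (V_BB−0.7−V_E)/R_B + (V_CC−0.2−V_E)/R_C, giving V_E = 0.374 V.
I_C = (V_CC − 0.2 − V_E)/R_C = (8.1 − 0.374)/10 = 0.773 mA.
Check: I_B = (0.6 − 0.374)/10 = 0.0226 mA, and β·I_B = 4.52 mA > I_C, confirming saturation.

saturation; I_C ≈ 0.77 mA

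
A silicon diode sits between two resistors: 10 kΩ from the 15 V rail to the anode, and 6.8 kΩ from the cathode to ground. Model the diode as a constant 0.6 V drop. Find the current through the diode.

The two resistors are in series with the diode, so KVL gives 15 = I·10 + 0.6 + I·6.8.
I = (15 − 0.6) / (10 + 6.8) kΩ = 14.4 / 16.8 = 0.857 mA.

I ≈ 0.86 mA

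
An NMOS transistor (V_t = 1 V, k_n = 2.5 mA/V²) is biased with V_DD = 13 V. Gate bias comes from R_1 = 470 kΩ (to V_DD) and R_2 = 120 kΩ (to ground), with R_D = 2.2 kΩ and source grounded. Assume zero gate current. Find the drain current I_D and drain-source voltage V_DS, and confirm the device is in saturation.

I_D ≈ 3.4 mA, V_DS ≈ 5.6 V

V_G = V_DD·R_2/(R_1+R_2) = 13×120/590 = 2.64 V. With the source grounded, V_GS = V_G = 2.64 V.
Assume saturation: I_D = (k_n/2)(V_GS − V_t)² = (2.5/2)×(2.64 − 1)² = 1.25×1.64² = 3.38 mA.
V_DS = V_DD − I_D·R_D = 13 − 3.38×2.2 = 5.57 V.
Saturation requires V_DS ≥ V_GS − V_t = 1.64 V; 5.57 ≥ 1.64 ✓.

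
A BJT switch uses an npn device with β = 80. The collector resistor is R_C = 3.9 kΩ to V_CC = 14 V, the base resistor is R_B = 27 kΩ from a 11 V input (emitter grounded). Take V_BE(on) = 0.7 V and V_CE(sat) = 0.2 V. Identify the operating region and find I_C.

saturation; I_C ≈ 3.5 mA

Assume active: I_B = (11 − 0.7)/27 = 0.381 mA, giving I_C = β·I_B = 30.5 mA.
But then V_CE = 14 − 30.5×3.9 = -105 V < V_CE(sat) = 0.2 V — impossible in the active region.
So the transistor is saturated. With V_CE = 0.2 V, I_C = (V_CC − 0.2)/R_C = 13.8/3.9 = 3.54 mA.
Check: β·I_B = 30.5 mA > I_C = 3.54 mA, confirming saturation.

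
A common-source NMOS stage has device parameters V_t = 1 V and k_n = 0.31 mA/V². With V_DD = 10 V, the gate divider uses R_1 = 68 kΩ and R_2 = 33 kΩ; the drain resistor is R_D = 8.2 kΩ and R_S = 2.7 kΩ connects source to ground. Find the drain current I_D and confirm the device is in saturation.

V_G = V_DD·R_2/(R_1+R_2) = 10×33/101 = 3.27 V.
Assume saturation: I_D = (k_n/2)(V_GS − V_t)² with V_GS = V_G − I_D·R_S = 3.27 − 2.7·I_D.
Substituting gives 1.13·I_D² − 2.9·I_D + 0.797 = 0, with roots I_D = 0.313 or 2.25 mA.
The root I_D = 2.25 mA gives V_GS = -2.81 V ≤ V_t, so take I_D = 0.313 mA.
Then V_GS = 2.42 V and V_DS = V_DD − I_D(R_D+R_S) = 10 − 0.313×10.9 = 6.59 V.
Saturation requires V_DS ≥ V_GS − V_t = 1.42 V; 6.59 ≥ 1.42 ✓.

I_D ≈ 0.31 mA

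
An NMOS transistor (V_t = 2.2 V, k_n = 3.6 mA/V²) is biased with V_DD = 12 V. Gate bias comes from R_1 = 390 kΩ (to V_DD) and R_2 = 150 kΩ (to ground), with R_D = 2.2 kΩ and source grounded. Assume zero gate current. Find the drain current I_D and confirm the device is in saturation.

I_D ≈ 2.3 mA

V_G = V_DD·R_2/(R_1+R_2) = 12×150/540 = 3.33 V. With the source grounded, V_GS = V_G = 3.33 V.
Assume saturation: I_D = (k_n/2)(V_GS − V_t)² = (3.6/2)×(3.33 − 2.2)² = 1.8×1.13² = 2.31 mA.
V_DS = V_DD − I_D·R_D = 12 − 2.31×2.2 = 6.91 V.
Saturation requires V_DS ≥ V_GS − V_t = 1.13 V; 6.91 ≥ 1.13 ✓.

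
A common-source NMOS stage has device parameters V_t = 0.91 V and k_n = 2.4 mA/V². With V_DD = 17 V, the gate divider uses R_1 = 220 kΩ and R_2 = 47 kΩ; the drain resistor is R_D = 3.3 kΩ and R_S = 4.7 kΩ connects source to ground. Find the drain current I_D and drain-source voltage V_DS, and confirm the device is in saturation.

I_D ≈ 0.33 mA, V_DS ≈ 14 V

V_G = V_DD·R_2/(R_1+R_2) = 17×47/267 = 2.99 V.
Assume saturation: I_D = (k_n/2)(V_GS − V_t)² with V_GS = V_G − I_D·R_S = 2.99 − 4.7·I_D.
Substituting gives 26.5·I_D² − 24.5·I_D + 5.2 = 0, with roots I_D = 0.331 or 0.593 mA.
The root I_D = 0.593 mA gives V_GS = 0.207 V ≤ V_t, so take I_D = 0.331 mA.
Then V_GS = 1.44 V and V_DS = V_DD − I_D(R_D+R_S) = 17 − 0.331×8 = 14.3 V.
Saturation requires V_DS ≥ V_GS − V_t = 0.525 V; 14.3 ≥ 0.525 ✓.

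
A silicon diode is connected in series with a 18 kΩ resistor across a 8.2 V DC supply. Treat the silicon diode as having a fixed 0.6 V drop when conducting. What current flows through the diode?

KVL around the loop: 8.2 = V_D + I·R = 0.6 + I × 18 kΩ.
So I = (8.2 − 0.6) / 18 kΩ = 7.6 / 18 = 0.422 mA.

I ≈ 0.42 mA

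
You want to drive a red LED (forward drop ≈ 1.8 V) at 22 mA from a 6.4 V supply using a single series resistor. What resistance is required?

The resistor drops V_S − V_D = 6.4 − 1.8 = 4.6 V at 22 mA.
R = 4.6 V / 22 mA = 0.209 kΩ.

R ≈ 0.21 kΩ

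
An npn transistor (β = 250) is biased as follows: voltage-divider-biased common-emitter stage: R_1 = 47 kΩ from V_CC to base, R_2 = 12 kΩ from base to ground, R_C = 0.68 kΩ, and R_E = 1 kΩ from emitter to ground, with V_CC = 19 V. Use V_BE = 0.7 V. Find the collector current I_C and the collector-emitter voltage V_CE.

Thevenize the base divider: V_Th = V_CC·R_2/(R_1+R_2) = 19×12/59 = 3.86 V, R_Th = R_1‖R_2 = 9.56 kΩ.
Base-emitter loop: V_Th = I_B·R_Th + V_BE + (β+1)I_B·R_E, so I_B = (3.86 − 0.7) / (9.56 + 251×1) = 0.0121 mA.
I_C = β·I_B = 250×0.0121 = 3.04 mA, and I_E = (β+1)I_B = 3.05 mA.
V_CE = V_CC − I_C·R_C − I_E·R_E = 19 − 3.04×0.68 − 3.05×1 = 13.9 V.
V_CE = 13.9 V > 0.2 V confirms active-region operation.

I_C ≈ 3 mA, V_CE ≈ 14 V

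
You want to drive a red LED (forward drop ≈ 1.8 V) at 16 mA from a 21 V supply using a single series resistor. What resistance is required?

The resistor drops V_S − V_D = 21 − 1.8 = 19.2 V at 16 mA.
R = 19.2 V / 16 mA = 1.2 kΩ.

R ≈ 1.2 kΩ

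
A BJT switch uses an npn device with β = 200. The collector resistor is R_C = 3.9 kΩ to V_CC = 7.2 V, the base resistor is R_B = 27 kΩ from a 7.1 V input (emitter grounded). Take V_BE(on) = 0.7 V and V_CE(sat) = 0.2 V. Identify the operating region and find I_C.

Assume active: I_B = (7.1 − 0.7)/27 = 0.237 mA, giving I_C = β·I_B = 47.4 mA.
But then V_CE = 7.2 − 47.4×3.9 = -178 V < V_CE(sat) = 0.2 V — impossible in the active region.
So the transistor is saturated. With V_CE = 0.2 V, I_C = (V_CC − 0.2)/R_C = 7/3.9 = 1.79 mA.
Check: β·I_B = 47.4 mA > I_C = 1.79 mA, confirming saturation.

saturation; I_C ≈ 1.8 mA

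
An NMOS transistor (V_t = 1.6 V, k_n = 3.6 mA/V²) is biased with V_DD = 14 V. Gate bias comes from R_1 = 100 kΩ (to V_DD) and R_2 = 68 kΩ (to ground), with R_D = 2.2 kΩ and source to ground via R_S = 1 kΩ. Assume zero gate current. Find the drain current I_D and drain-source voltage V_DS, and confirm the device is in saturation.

I_D ≈ 2.8 mA, V_DS ≈ 5 V

V_G = V_DD·R_2/(R_1+R_2) = 14×68/168 = 5.67 V.
Assume saturation: I_D = (k_n/2)(V_GS − V_t)² with V_GS = V_G − I_D·R_S = 5.67 − 1·I_D.
Substituting gives 1.8·I_D² − 15.6·I_D + 29.8 = 0, with roots I_D = 2.82 or 5.87 mA.
The root I_D = 5.87 mA gives V_GS = -0.206 V ≤ V_t, so take I_D = 2.82 mA.
Then V_GS = 2.85 V and V_DS = V_DD − I_D(R_D+R_S) = 14 − 2.82×3.2 = 4.99 V.
Saturation requires V_DS ≥ V_GS − V_t = 1.25 V; 4.99 ≥ 1.25 ✓.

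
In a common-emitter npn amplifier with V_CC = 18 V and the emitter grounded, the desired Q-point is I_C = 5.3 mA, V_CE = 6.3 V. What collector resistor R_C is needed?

Collector loop: V_CC = I_C·R_C + V_CE.
R_C = (V_CC − V_CE)/I_C = (18 − 6.3)/5.3 = 2.21 kΩ.

R_C ≈ 2.2 kΩ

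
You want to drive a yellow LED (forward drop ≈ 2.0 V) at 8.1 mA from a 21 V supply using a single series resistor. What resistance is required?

R ≈ 2.3 kΩ

The resistor drops V_S − V_D = 21 − 2.0 = 19 V at 8.1 mA.
R = 19 V / 8.1 mA = 2.35 kΩ.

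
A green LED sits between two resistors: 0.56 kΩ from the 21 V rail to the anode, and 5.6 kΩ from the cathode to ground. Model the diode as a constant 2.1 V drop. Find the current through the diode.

The two resistors are in series with the diode, so KVL gives 21 = I·0.56 + 2.1 + I·5.6.
I = (21 − 2.1) / (0.56 + 5.6) kΩ = 18.9 / 6.16 = 3.07 mA.

I ≈ 3.1 mA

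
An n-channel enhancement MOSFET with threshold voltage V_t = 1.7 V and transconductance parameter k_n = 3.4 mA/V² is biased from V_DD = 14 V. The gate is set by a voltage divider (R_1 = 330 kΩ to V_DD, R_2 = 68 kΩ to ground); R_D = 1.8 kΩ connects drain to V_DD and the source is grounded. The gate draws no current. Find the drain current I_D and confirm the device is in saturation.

V_G = V_DD·R_2/(R_1+R_2) = 14×68/398 = 2.39 V. With the source grounded, V_GS = V_G = 2.39 V.
Assume saturation: I_D = (k_n/2)(V_GS − V_t)² = (3.4/2)×(2.39 − 1.7)² = 1.7×0.692² = 0.814 mA.
V_DS = V_DD − I_D·R_D = 14 − 0.814×1.8 = 12.5 V.
Saturation requires V_DS ≥ V_GS − V_t = 0.692 V; 12.5 ≥ 0.692 ✓.

I_D ≈ 0.81 mA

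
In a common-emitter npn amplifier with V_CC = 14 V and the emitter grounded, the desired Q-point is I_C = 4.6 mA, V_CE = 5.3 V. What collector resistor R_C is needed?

R_C ≈ 1.9 kΩ

Collector loop: V_CC = I_C·R_C + V_CE.
R_C = (V_CC − V_CE)/I_C = (14 − 5.3)/4.6 = 1.89 kΩ.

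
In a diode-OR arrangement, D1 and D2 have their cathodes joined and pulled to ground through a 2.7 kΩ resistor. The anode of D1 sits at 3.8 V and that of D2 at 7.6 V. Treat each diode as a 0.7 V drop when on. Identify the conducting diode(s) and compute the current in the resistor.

Assume both conduct. Then node N would need to be at both 3.8−0.7 = 3.1 V and 7.6−0.7 = 6.9 V, which is impossible.
Assume only D2 conducts: V_N = 7.6 − 0.7 = 6.9 V, so I_R = 6.9/2.7 = 2.56 mA.
Check D1: its anode-to-cathode voltage is 3.8 − 6.9 = -3.1 V < 0.7 V, so it is off. The assumption is consistent.

Only D2 conducts; I_R ≈ 2.6 mA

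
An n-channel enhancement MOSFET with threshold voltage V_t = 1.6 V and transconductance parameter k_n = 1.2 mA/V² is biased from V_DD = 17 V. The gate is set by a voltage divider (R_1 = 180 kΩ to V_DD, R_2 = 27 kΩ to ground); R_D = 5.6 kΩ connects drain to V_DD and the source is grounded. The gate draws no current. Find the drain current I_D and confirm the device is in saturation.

V_G = V_DD·R_2/(R_1+R_2) = 17×27/207 = 2.22 V. With the source grounded, V_GS = V_G = 2.22 V.
Assume saturation: I_D = (k_n/2)(V_GS − V_t)² = (1.2/2)×(2.22 − 1.6)² = 0.6×0.617² = 0.229 mA.
V_DS = V_DD − I_D·R_D = 17 − 0.229×5.6 = 15.7 V.
Saturation requires V_DS ≥ V_GS − V_t = 0.617 V; 15.7 ≥ 0.617 ✓.

I_D ≈ 0.23 mA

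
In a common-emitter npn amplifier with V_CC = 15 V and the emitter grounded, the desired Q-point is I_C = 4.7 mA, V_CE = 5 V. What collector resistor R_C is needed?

R_C ≈ 2.1 kΩ

Collector loop: V_CC = I_C·R_C + V_CE.
R_C = (V_CC − V_CE)/I_C = (15 − 5)/4.7 = 2.13 kΩ.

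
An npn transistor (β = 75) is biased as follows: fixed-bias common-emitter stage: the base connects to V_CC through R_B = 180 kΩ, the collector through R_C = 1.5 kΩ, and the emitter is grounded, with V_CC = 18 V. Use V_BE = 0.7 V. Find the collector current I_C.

I_C ≈ 7.2 mA

Base loop: V_CC = I_B·R_B + V_BE, so I_B = (18 − 0.7)/180 kΩ = 0.0961 mA.
In the active region I_C = β·I_B = 75 × 0.0961 = 7.21 mA.
Collector loop: V_CE = V_CC − I_C·R_C = 18 − 7.21×1.5 = 7.19 V.
Since V_CE = 7.19 V > V_CE(sat) ≈ 0.2 V, the transistor is in the active region as assumed.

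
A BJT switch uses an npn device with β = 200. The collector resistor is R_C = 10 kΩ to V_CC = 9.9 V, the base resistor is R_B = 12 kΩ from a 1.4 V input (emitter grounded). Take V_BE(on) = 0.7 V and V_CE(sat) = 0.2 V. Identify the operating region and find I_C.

saturation; I_C ≈ 0.97 mA

Assume active: I_B = (1.4 − 0.7)/12 = 0.0583 mA, giving I_C = β·I_B = 11.7 mA.
But then V_CE = 9.9 − 11.7×10 = -107 V < V_CE(sat) = 0.2 V — impossible in the active region.
So the transistor is saturated. With V_CE = 0.2 V, I_C = (V_CC − 0.2)/R_C = 9.7/10 = 0.97 mA.
Check: β·I_B = 11.7 mA > I_C = 0.97 mA, confirming saturation.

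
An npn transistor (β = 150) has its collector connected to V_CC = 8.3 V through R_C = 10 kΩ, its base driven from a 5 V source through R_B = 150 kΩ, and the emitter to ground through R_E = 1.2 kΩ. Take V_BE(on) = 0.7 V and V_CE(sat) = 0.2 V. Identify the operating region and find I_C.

saturation; I_C ≈ 0.72 mA

Assume active: I_B = (5 − 0.7)/(150 + 151×1.2) = 0.013 mA, I_C = β·I_B = 1.95 mA.
Then V_CE = 8.3 − 1.95×10 − 1.96×1.2 = -13.5 V < 0.2 V — the active assumption fails.
Re-solve with V_CE = 0.2 V. KCL at the emitter: V_E/R_E = (V_BB−0.7−V_E)/R_B + (V_CC−0.2−V_E)/R_C, giving V_E = 0.892 V.
I_C = (V_CC − 0.2 − V_E)/R_C = (8.1 − 0.892)/10 = 0.721 mA.
Check: I_B = (4.3 − 0.892)/150 = 0.0227 mA, and β·I_B = 3.41 mA > I_C, confirming saturation.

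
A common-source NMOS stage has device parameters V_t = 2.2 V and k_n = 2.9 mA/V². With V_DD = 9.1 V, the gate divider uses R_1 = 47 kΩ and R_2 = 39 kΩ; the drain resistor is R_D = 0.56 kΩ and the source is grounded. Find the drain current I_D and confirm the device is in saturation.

V_G = V_DD·R_2/(R_1+R_2) = 9.1×39/86 = 4.13 V. With the source grounded, V_GS = V_G = 4.13 V.
Assume saturation: I_D = (k_n/2)(V_GS − V_t)² = (2.9/2)×(4.13 − 2.2)² = 1.45×1.93² = 5.38 mA.
V_DS = V_DD − I_D·R_D = 9.1 − 5.38×0.56 = 6.09 V.
Saturation requires V_DS ≥ V_GS − V_t = 1.93 V; 6.09 ≥ 1.93 ✓.

I_D ≈ 5.4 mA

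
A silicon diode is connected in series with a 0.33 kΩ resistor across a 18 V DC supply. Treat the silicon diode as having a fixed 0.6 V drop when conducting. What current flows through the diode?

I ≈ 53 mA

KVL around the loop: 18 = V_D + I·R = 0.6 + I × 0.33 kΩ.
So I = (18 − 0.6) / 0.33 kΩ = 17.4 / 0.33 = 52.7 mA.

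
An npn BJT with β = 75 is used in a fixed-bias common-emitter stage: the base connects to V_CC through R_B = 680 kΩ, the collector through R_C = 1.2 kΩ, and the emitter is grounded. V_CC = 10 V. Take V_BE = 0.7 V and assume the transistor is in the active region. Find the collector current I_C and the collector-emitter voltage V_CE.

I_C ≈ 1 mA, V_CE ≈ 8.8 V

Base loop: V_CC = I_B·R_B + V_BE, so I_B = (10 − 0.7)/680 kΩ = 0.0137 mA.
In the active region I_C = β·I_B = 75 × 0.0137 = 1.03 mA.
Collector loop: V_CE = V_CC − I_C·R_C = 10 − 1.03×1.2 = 8.77 V.
Since V_CE = 8.77 V > V_CE(sat) ≈ 0.2 V, the transistor is in the active region as assumed.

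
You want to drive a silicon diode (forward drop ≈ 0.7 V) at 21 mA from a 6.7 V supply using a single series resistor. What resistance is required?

R ≈ 0.29 kΩ

The resistor drops V_S − V_D = 6.7 − 0.7 = 6 V at 21 mA.
R = 6 V / 21 mA = 0.286 kΩ.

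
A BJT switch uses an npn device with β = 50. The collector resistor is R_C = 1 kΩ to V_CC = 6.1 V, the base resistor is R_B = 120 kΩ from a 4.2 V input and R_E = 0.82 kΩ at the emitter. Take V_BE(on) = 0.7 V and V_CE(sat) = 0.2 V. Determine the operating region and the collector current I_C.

active; I_C ≈ 1.1 mA

Assume active. Base-emitter loop: I_B = (V_BB − V_BE)/(R_B + (β+1)R_E) = (4.2 − 0.7)/(120 + 51×0.82) = 0.0216 mA.
I_C = β·I_B = 50×0.0216 = 1.08 mA.
V_CE = V_CC − I_C·R_C − I_E·R_E = 6.1 − 1.08×1 − 1.1×0.82 = 4.11 V > V_CE(sat), so the active-region assumption holds.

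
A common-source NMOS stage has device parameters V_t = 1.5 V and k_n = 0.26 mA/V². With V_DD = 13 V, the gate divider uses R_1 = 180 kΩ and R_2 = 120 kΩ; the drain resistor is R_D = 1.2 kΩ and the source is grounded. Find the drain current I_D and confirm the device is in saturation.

V_G = V_DD·R_2/(R_1+R_2) = 13×120/300 = 5.2 V. With the source grounded, V_GS = V_G = 5.2 V.
Assume saturation: I_D = (k_n/2)(V_GS − V_t)² = (0.26/2)×(5.2 − 1.5)² = 0.13×3.7² = 1.78 mA.
V_DS = V_DD − I_D·R_D = 13 − 1.78×1.2 = 10.9 V.
Saturation requires V_DS ≥ V_GS − V_t = 3.7 V; 10.9 ≥ 3.7 ✓.

I_D ≈ 1.8 mA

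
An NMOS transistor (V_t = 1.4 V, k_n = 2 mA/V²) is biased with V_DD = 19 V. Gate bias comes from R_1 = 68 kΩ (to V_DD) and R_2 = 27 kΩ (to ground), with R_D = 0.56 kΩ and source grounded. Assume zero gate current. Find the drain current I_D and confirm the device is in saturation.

V_G = V_DD·R_2/(R_1+R_2) = 19×27/95 = 5.4 V. With the source grounded, V_GS = V_G = 5.4 V.
Assume saturation: I_D = (k_n/2)(V_GS − V_t)² = (2/2)×(5.4 − 1.4)² = 1×4² = 16 mA.
V_DS = V_DD − I_D·R_D = 19 − 16×0.56 = 10 V.
Saturation requires V_DS ≥ V_GS − V_t = 4 V; 10 ≥ 4 ✓.

I_D ≈ 16 mA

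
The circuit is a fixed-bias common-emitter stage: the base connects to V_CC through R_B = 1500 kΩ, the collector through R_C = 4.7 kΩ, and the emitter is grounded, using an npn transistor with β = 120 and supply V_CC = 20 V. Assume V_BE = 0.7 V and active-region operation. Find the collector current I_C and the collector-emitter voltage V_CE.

I_C ≈ 1.5 mA, V_CE ≈ 13 V

Base loop: V_CC = I_B·R_B + V_BE, so I_B = (20 − 0.7)/1500 kΩ = 0.0129 mA.
In the active region I_C = β·I_B = 120 × 0.0129 = 1.54 mA.
Collector loop: V_CE = V_CC − I_C·R_C = 20 − 1.54×4.7 = 12.7 V.
Since V_CE = 12.7 V > V_CE(sat) ≈ 0.2 V, the transistor is in the active region as assumed.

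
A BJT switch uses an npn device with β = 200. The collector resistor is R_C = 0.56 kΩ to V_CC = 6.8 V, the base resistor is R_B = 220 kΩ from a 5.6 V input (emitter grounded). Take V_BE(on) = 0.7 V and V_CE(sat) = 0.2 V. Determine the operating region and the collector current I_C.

Assume active. Base-emitter loop: I_B = (V_BB − V_BE)/R_B = (5.6 − 0.7)/220 = 0.0223 mA.
I_C = β·I_B = 200×0.0223 = 4.45 mA.
V_CE = V_CC − I_C·R_C = 6.8 − 4.45×0.56 = 4.31 V > V_CE(sat), so the active-region assumption holds.

active; I_C ≈ 4.5 mA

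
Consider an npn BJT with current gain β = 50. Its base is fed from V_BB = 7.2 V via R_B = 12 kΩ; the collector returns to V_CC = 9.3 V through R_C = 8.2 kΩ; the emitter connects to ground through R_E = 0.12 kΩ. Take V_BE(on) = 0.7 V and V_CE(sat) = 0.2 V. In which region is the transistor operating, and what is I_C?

Assume active: I_B = (7.2 − 0.7)/(12 + 51×0.12) = 0.359 mA, I_C = β·I_B = 17.9 mA.
Then V_CE = 9.3 − 17.9×8.2 − 18.3×0.12 = -140 V < 0.2 V — the active assumption fails.
Re-solve with V_CE = 0.2 V. KCL at the emitter: V_E/R_E = (V_BB−0.7−V_E)/R_B + (V_CC−0.2−V_E)/R_C, giving V_E = 0.193 V.
I_C = (V_CC − 0.2 − V_E)/R_C = (9.1 − 0.193)/8.2 = 1.09 mA.
Check: I_B = (6.5 − 0.193)/12 = 0.526 mA, and β·I_B = 26.3 mA > I_C, confirming saturation.

saturation; I_C ≈ 1.1 mA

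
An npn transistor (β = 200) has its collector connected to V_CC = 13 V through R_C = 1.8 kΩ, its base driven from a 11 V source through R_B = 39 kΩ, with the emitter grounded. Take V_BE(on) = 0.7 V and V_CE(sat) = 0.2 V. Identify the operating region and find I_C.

Assume active: I_B = (11 − 0.7)/39 = 0.264 mA, giving I_C = β·I_B = 52.8 mA.
But then V_CE = 13 − 52.8×1.8 = -82.1 V < V_CE(sat) = 0.2 V — impossible in the active region.
So the transistor is saturated. With V_CE = 0.2 V, I_C = (V_CC − 0.2)/R_C = 12.8/1.8 = 7.11 mA.
Check: β·I_B = 52.8 mA > I_C = 7.11 mA, confirming saturation.

saturation; I_C ≈ 7.1 mA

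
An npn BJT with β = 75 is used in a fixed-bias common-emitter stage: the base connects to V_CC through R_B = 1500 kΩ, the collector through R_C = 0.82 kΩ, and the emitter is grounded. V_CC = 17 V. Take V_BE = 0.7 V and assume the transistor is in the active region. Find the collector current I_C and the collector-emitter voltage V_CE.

I_C ≈ 0.82 mA, V_CE ≈ 16 V

Base loop: V_CC = I_B·R_B + V_BE, so I_B = (17 − 0.7)/1500 kΩ = 0.0109 mA.
In the active region I_C = β·I_B = 75 × 0.0109 = 0.815 mA.
Collector loop: V_CE = V_CC − I_C·R_C = 17 − 0.815×0.82 = 16.3 V.
Since V_CE = 16.3 V > V_CE(sat) ≈ 0.2 V, the transistor is in the active region as assumed.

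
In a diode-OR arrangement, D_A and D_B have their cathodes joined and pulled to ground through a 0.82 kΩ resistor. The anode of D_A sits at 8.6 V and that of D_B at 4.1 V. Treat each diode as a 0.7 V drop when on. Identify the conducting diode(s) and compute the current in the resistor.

Only D_A conducts; I_R ≈ 9.6 mA

Assume both conduct. Then node N would need to be at both 8.6−0.7 = 7.9 V and 4.1−0.7 = 3.4 V, which is impossible.
Assume only D_A conducts: V_N = 8.6 − 0.7 = 7.9 V, so I_R = 7.9/0.82 = 9.63 mA.
Check D_B: its anode-to-cathode voltage is 4.1 − 7.9 = -3.8 V < 0.7 V, so it is off. The assumption is consistent.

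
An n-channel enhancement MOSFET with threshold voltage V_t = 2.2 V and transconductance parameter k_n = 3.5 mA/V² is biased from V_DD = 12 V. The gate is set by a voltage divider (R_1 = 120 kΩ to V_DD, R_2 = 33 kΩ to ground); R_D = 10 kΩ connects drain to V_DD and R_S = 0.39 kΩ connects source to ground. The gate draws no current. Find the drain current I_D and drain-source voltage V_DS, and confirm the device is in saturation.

V_G = V_DD·R_2/(R_1+R_2) = 12×33/153 = 2.59 V.
Assume saturation: I_D = (k_n/2)(V_GS − V_t)² with V_GS = V_G − I_D·R_S = 2.59 − 0.39·I_D.
Substituting gives 0.266·I_D² − 1.53·I_D + 0.264 = 0, with roots I_D = 0.178 or 5.57 mA.
The root I_D = 5.57 mA gives V_GS = 0.416 V ≤ V_t, so take I_D = 0.178 mA.
Then V_GS = 2.52 V and V_DS = V_DD − I_D(R_D+R_S) = 12 − 0.178×10.4 = 10.2 V.
Saturation requires V_DS ≥ V_GS − V_t = 0.319 V; 10.2 ≥ 0.319 ✓.

I_D ≈ 0.18 mA, V_DS ≈ 10 V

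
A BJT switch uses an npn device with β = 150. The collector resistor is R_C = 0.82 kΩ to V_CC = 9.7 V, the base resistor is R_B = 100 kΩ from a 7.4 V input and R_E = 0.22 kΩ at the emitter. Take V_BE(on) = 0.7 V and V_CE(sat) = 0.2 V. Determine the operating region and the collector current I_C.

active; I_C ≈ 7.5 mA

Assume active. Base-emitter loop: I_B = (V_BB − V_BE)/(R_B + (β+1)R_E) = (7.4 − 0.7)/(100 + 151×0.22) = 0.0503 mA.
I_C = β·I_B = 150×0.0503 = 7.54 mA.
V_CE = V_CC − I_C·R_C − I_E·R_E = 9.7 − 7.54×0.82 − 7.59×0.22 = 1.84 V > V_CE(sat), so the active-region assumption holds.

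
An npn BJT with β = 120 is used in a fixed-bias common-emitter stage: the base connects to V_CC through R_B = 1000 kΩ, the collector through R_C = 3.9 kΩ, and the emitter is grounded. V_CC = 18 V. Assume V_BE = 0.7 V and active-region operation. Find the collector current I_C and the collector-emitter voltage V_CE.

Base loop: V_CC = I_B·R_B + V_BE, so I_B = (18 − 0.7)/1000 kΩ = 0.0173 mA.
In the active region I_C = β·I_B = 120 × 0.0173 = 2.08 mA.
Collector loop: V_CE = V_CC − I_C·R_C = 18 − 2.08×3.9 = 9.9 V.
Since V_CE = 9.9 V > V_CE(sat) ≈ 0.2 V, the transistor is in the active region as assumed.

I_C ≈ 2.1 mA, V_CE ≈ 9.9 V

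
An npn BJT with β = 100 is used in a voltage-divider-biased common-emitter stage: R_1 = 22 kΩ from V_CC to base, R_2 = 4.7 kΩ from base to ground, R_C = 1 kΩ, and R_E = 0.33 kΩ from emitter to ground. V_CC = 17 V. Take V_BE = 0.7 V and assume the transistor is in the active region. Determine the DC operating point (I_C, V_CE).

I_C ≈ 6.2 mA, V_CE ≈ 8.8 V

Thevenize the base divider: V_Th = V_CC·R_2/(R_1+R_2) = 17×4.7/26.7 = 2.99 V, R_Th = R_1‖R_2 = 3.87 kΩ.
Base-emitter loop: V_Th = I_B·R_Th + V_BE + (β+1)I_B·R_E, so I_B = (2.99 − 0.7) / (3.87 + 101×0.33) = 0.0616 mA.
I_C = β·I_B = 100×0.0616 = 6.16 mA, and I_E = (β+1)I_B = 6.22 mA.
V_CE = V_CC − I_C·R_C − I_E·R_E = 17 − 6.16×1 − 6.22×0.33 = 8.78 V.
V_CE = 8.78 V > 0.2 V confirms active-region operation.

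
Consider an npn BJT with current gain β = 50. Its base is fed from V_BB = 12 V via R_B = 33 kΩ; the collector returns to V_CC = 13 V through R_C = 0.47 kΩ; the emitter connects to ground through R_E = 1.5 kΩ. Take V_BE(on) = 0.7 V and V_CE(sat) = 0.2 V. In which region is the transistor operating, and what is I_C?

Assume active. Base-emitter loop: I_B = (V_BB − V_BE)/(R_B + (β+1)R_E) = (12 − 0.7)/(33 + 51×1.5) = 0.103 mA.
I_C = β·I_B = 50×0.103 = 5.16 mA.
V_CE = V_CC − I_C·R_C − I_E·R_E = 13 − 5.16×0.47 − 5.26×1.5 = 2.68 V > V_CE(sat), so the active-region assumption holds.

active; I_C ≈ 5.2 mA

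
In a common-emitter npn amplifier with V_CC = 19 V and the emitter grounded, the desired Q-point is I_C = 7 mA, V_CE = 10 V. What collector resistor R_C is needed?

R_C ≈ 1.3 kΩ

Collector loop: V_CC = I_C·R_C + V_CE.
R_C = (V_CC − V_CE)/I_C = (19 − 10)/7 = 1.29 kΩ.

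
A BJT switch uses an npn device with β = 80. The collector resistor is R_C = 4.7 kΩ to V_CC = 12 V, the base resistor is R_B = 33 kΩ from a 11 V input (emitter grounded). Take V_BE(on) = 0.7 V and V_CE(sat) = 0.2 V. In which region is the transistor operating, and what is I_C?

saturation; I_C ≈ 2.5 mA

Assume active: I_B = (11 − 0.7)/33 = 0.312 mA, giving I_C = β·I_B = 25 mA.
But then V_CE = 12 − 25×4.7 = -105 V < V_CE(sat) = 0.2 V — impossible in the active region.
So the transistor is saturated. With V_CE = 0.2 V, I_C = (V_CC − 0.2)/R_C = 11.8/4.7 = 2.51 mA.
Check: β·I_B = 25 mA > I_C = 2.51 mA, confirming saturation.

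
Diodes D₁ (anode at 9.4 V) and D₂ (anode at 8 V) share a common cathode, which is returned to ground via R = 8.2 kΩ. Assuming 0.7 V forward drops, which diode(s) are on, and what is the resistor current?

Assume both conduct. Then node N would need to be at both 9.4−0.7 = 8.7 V and 8−0.7 = 7.3 V, which is impossible.
Assume only D₁ conducts: V_N = 9.4 − 0.7 = 8.7 V, so I_R = 8.7/8.2 = 1.06 mA.
Check D₂: its anode-to-cathode voltage is 8 − 8.7 = -0.7 V < 0.7 V, so it is off. The assumption is consistent.

Only D₁ conducts; I_R ≈ 1.1 mA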